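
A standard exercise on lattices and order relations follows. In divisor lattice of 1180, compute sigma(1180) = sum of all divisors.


sigma(n) = sum of divisors.
Divisors of 1180: [1, 2, 4, 5, 10, 20, 59, 118, 236, 295, 590, 1180]
Sum = 2520


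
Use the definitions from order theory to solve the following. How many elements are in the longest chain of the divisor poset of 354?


A chain is a totally ordered subset; we count the number of elements in a maximum chain.
Compute, for each element x, the size of the longest chain ending at x:
  1: 1
  2: 2
  3: 2
  59: 2
  6: 3
  118: 3
  ...
A maximum chain: 1 < 2 < 6 < 354
Number of elements in the longest chain: 4


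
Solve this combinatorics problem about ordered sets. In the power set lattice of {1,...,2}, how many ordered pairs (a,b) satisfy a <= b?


The order relation is {(a,b) : a <= b}, reflexive so it includes (a,a).
Examples: ({},{}), ({},{1,2}), ({},{1}), ({},{2}), ({1,2},{1,2}), ...
Total ordered pairs: 9


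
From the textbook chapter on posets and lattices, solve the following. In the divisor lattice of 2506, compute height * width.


Height = length of longest chain minus 1; width = size of largest antichain.
A maximum chain: 1 | 179 | 1253 | 2506  (height 3).
A maximum antichain: {2, 7, 179}  (width 3).
Product = 3 * 3 = 9


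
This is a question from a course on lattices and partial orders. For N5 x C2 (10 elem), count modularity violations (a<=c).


Modular law: if a <= c then a v (b ^ c) = (a v b) ^ c.
Check all triples (a,b,c) with a <= c among 10 elements.
  e.g. a=(a,0), b=(c,0), c=(b,0): lhs=(a,0) != rhs=(b,0)
  e.g. a=(a,0), b=(c,1), c=(b,0): lhs=(a,0) != rhs=(b,0)
Total violating triples: 6


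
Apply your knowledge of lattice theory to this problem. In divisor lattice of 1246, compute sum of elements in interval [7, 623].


Interval [7,623] in divisors of 1246: [7, 623]
Sum = 630


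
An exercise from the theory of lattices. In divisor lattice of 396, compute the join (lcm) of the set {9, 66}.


In a divisor lattice, join = lcm (least common multiple).
Compute lcm iteratively: start with first element, then lcm(current, next).
Elements: [9, 66]
lcm(9,66) = 198
Final lcm = 198


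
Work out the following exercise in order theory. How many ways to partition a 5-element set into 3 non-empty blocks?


S(n,k) = k*S(n-1,k) + S(n-1,k-1).
S(4,3) = 6, S(4,2) = 7
S(5,3) = 3*6 + 7 = 18 + 7
S(5,3) = 25


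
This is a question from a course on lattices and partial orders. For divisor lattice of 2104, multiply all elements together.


Divisors of 2104: [1, 2, 4, 8, 263, 526, 1052, 2104]
Product = n^(d(n)/2) = 2104^(8/2)
Product = 19596699897856


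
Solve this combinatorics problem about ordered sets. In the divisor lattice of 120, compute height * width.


Height = length of longest chain minus 1; width = size of largest antichain.
A maximum chain: 1 | 5 | 15 | 30 | 60 | 120  (height 5).
A maximum antichain: {4, 6, 10, 15}  (width 4).
Product = 5 * 4 = 20


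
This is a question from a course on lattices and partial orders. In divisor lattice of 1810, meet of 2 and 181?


In a divisor lattice, meet = gcd (greatest common divisor).
By Euclidean algorithm or factoring: gcd(2,181) = 1


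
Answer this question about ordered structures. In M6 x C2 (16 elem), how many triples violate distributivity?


Distributive law: a ^ (b v c) = (a ^ b) v (a ^ c).
Check all 16^3 = 4096 ordered triples (a,b,c).
  e.g. a=(a1,0), b=(a2,0), c=(a3,0): lhs=(a1,0) != rhs=(0,0)
  e.g. a=(a1,0), b=(a2,0), c=(a3,1): lhs=(a1,0) != rhs=(0,0)
Total violating triples: 960


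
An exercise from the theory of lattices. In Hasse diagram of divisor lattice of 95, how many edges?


A cover relation a -< b holds when a < b with no c strictly between.
Cover relations:
  1 -< 5
  1 -< 19
  5 -< 95
  19 -< 95
Total: 4


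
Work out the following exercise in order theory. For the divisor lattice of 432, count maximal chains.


A maximal chain goes from the minimum element to a maximal element via cover relations.
Counting all min-to-max paths in the cover graph.
Total maximal chains: 35


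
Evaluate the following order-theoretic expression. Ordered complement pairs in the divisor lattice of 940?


Complement pair (a,b): a meet b = bottom, a join b = top.
Here: gcd(a,b)=1 and lcm(a,b)=940, i.e. a*b=940 with a,b coprime.
Pairs found: (1,940), (4,235), (5,188), (20,47), ... (4 more)
Total ordered pairs: 8


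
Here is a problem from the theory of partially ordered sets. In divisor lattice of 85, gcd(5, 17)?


Meet=gcd.
gcd(5,17)=1


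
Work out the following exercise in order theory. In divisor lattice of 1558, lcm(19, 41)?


Join=lcm.
gcd(19,41)=1
lcm=779


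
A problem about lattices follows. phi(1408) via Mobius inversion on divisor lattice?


phi(n) = n * prod_{p|n} (1 - 1/p).
Prime divisors of 1408: [2, 11]
phi(1408) = 1408 * (1 - 1/2) * (1 - 1/11)
phi(1408) = 640


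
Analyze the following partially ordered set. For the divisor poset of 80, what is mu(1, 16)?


In a divisor lattice, mu(a,b) = mu(b/a) where mu is the classical Mobius function.
b/a = 16/1 = 16
Prime factorization of 16: primes [2]
16 is not squarefree, so mu(16) = 0


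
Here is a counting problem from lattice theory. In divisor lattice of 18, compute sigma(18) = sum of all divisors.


sigma(n) = sum of divisors.
Divisors of 18: [1, 2, 3, 6, 9, 18]
Sum = 39


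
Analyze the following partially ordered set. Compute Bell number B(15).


B(n) = number of set partitions of an n-element set.
B(n) satisfies the recurrence: B(n+1) = sum_k C(n,k)*B(k).
B(15) = 1382958545


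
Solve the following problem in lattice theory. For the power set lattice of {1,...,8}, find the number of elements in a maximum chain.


A chain is a totally ordered subset; we count the number of elements in a maximum chain.
Compute, for each element x, the size of the longest chain ending at x:
  {}: 1
  {1}: 2
  {2}: 2
  {3}: 2
  {4}: 2
  {5}: 2
  ...
A maximum chain: {} < {1} < {1,2} < {1,2,3} < {1,2,3,4} < {1,2,3,4,5} < {1,2,3,4,5,6} < {1,2,3,4,5,6,7} < {1,2,3,4,5,6,7,8}
Number of elements in the longest chain: 9


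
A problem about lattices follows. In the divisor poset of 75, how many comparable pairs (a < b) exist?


A comparable pair {a,b} has a < b or b < a in the order.
Count unordered pairs where one element is strictly below the other.
Examples: {1,3}, {1,5}, {1,15}, {1,25}, ...
Total comparable pairs: 12


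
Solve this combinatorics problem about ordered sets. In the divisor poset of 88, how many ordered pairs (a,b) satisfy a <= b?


The order relation is {(a,b) : a <= b}, reflexive so it includes (a,a).
Examples: (1,1), (1,11), (1,2), (1,22), (1,4), ...
Total ordered pairs: 30


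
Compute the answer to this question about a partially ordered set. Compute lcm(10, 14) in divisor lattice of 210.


In a divisor lattice, join = lcm (least common multiple).
gcd(10,14) = 2
lcm(10,14) = 10*14/gcd = 140/2 = 70


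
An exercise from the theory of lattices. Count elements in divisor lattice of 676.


Divisors of 676: [1, 2, 4, 13, 26, 52, 169, 338, 676]
Count: 9


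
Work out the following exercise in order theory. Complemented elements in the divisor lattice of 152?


An element a is complemented if some b has a meet b = bottom, a join b = top.
a is complemented iff gcd(a, n/a)=1, i.e. a is a unitary divisor of 152.
Complemented elements: 1, 8, 19, 152
Count: 4


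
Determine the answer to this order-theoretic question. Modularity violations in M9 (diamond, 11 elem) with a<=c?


Modular law: if a <= c then a v (b ^ c) = (a v b) ^ c.
Check all triples (a,b,c) with a <= c among 11 elements.
This lattice is modular (diamonds M_m and their chain-products are modular).
Total violating triples: 0


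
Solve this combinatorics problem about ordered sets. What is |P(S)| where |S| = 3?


Power set = 2^n.
2^3 = 8


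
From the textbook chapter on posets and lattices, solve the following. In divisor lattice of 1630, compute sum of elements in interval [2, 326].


Interval [2,326] in divisors of 1630: [2, 326]
Sum = 328


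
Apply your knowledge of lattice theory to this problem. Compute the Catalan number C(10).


C(n) = C(2n, n) / (n+1).
C(20, 10) = 184756
C(10) = 184756 / 11 = 16796


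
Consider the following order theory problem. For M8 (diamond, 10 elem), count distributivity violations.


Distributive law: a ^ (b v c) = (a ^ b) v (a ^ c).
Check all 10^3 = 1000 ordered triples (a,b,c).
  e.g. a=a1, b=a2, c=a3: lhs=a1 != rhs=0
  e.g. a=a1, b=a2, c=a4: lhs=a1 != rhs=0
Total violating triples: 336


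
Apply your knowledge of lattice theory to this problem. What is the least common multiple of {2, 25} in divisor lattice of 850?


In a divisor lattice, join = lcm (least common multiple).
Compute lcm iteratively: start with first element, then lcm(current, next).
Elements: [2, 25]
lcm(2,25) = 50
Final lcm = 50


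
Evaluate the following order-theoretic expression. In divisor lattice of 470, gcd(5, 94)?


Meet=gcd.
gcd(5,94)=1


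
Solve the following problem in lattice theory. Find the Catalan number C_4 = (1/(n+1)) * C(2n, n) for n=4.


C(n) = C(2n, n) / (n+1).
C(8, 4) = 70
C(4) = 70 / 5 = 14


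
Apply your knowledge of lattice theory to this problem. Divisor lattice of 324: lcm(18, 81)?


Join=lcm.
gcd(18,81)=9
lcm=162


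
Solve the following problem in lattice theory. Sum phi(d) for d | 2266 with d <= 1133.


Divisors of 2266 up to 1133: [1, 2, 11, 22, 103, 206, 1133]
phi values: [1, 1, 10, 10, 102, 102, 1020]
Sum = 1246


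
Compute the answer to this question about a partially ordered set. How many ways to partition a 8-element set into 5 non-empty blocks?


S(n,k) = k*S(n-1,k) + S(n-1,k-1).
S(7,5) = 140, S(7,4) = 350
S(8,5) = 5*140 + 350 = 700 + 350
S(8,5) = 1050


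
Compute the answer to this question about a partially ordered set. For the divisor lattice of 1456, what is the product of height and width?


Height = length of longest chain minus 1; width = size of largest antichain.
A maximum chain: 1 | 13 | 91 | 182 | 364 | 728 | 1456  (height 6).
A maximum antichain: {4, 14, 26, 91}  (width 4).
Product = 6 * 4 = 24


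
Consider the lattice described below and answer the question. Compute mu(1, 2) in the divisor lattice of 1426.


In a divisor lattice, mu(a,b) = mu(b/a) where mu is the classical Mobius function.
b/a = 2/1 = 2
Prime factorization of 2: primes [2]
2 is squarefree with 1 prime factor(s), so mu(2) = (-1)^1 = -1


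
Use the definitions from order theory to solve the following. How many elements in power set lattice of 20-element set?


Power set = 2^n.
2^20 = 1048576


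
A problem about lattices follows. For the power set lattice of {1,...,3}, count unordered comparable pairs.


A comparable pair {a,b} has a < b or b < a in the order.
Count unordered pairs where one element is strictly below the other.
Examples: {{},{1}}, {{},{2}}, {{},{3}}, {{},{1,2}}, ...
Total comparable pairs: 19


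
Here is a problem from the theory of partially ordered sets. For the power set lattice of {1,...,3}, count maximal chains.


A maximal chain goes from the minimum element to a maximal element via cover relations.
Counting all min-to-max paths in the cover graph.
Total maximal chains: 6


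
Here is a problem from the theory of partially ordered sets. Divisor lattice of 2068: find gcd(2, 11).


In a divisor lattice, meet = gcd (greatest common divisor).
By Euclidean algorithm or factoring: gcd(2,11) = 1


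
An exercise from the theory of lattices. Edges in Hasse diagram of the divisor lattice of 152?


A cover relation a -< b holds when a < b with no c strictly between.
Cover relations:
  1 -< 2
  1 -< 19
  2 -< 4
  2 -< 38
  4 -< 8
  4 -< 76
  8 -< 152
  19 -< 38
  ...2 more
Total: 10


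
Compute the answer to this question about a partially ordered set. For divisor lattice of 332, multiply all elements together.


Divisors of 332: [1, 2, 4, 83, 166, 332]
Product = n^(d(n)/2) = 332^(6/2)
Product = 36594368


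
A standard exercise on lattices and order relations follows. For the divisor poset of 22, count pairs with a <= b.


The order relation is {(a,b) : a <= b}, reflexive so it includes (a,a).
Examples: (1,1), (1,11), (1,2), (1,22), (11,11), ...
Total ordered pairs: 9


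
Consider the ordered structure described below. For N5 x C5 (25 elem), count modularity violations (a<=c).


Modular law: if a <= c then a v (b ^ c) = (a v b) ^ c.
Check all triples (a,b,c) with a <= c among 25 elements.
  e.g. a=(a,0), b=(c,0), c=(b,0): lhs=(a,0) != rhs=(b,0)
  e.g. a=(a,0), b=(c,1), c=(b,0): lhs=(a,0) != rhs=(b,0)
Total violating triples: 75


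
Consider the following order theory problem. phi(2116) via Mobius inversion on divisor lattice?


phi(n) = n * prod_{p|n} (1 - 1/p).
Prime divisors of 2116: [2, 23]
phi(2116) = 2116 * (1 - 1/2) * (1 - 1/23)
phi(2116) = 1012


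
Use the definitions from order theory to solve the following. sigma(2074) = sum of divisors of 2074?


sigma(n) = sum of divisors.
Divisors of 2074: [1, 2, 17, 34, 61, 122, 1037, 2074]
Sum = 3348


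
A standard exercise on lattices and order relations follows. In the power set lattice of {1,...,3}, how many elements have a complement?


An element a is complemented if some b has a meet b = bottom, a join b = top.
every subset A has complement S\A, so all elements are complemented.
Complemented elements: {}, {1}, {2}, {3}, {1,2}, {1,3}, ... (2 more)
Count: 8


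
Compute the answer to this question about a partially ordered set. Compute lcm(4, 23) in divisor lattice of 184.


In a divisor lattice, join = lcm (least common multiple).
gcd(4,23) = 1
lcm(4,23) = 4*23/gcd = 92/1 = 92


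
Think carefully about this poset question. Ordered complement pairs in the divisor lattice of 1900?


Complement pair (a,b): a meet b = bottom, a join b = top.
Here: gcd(a,b)=1 and lcm(a,b)=1900, i.e. a*b=1900 with a,b coprime.
Pairs found: (1,1900), (4,475), (19,100), (25,76), ... (4 more)
Total ordered pairs: 8


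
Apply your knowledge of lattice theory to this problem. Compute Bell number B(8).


B(n) = number of set partitions of an n-element set.
B(n) satisfies the recurrence: B(n+1) = sum_k C(n,k)*B(k).
B(8) = 4140


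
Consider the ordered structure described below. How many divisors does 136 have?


Divisors of 136: [1, 2, 4, 8, 17, 34, 68, 136]
Count: 8


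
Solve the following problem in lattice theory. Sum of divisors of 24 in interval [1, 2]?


Interval [1,2] in divisors of 24: [1, 2]
Sum = 3


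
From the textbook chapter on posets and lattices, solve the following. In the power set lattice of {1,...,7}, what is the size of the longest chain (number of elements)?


A chain is a totally ordered subset; we count the number of elements in a maximum chain.
Compute, for each element x, the size of the longest chain ending at x:
  {}: 1
  {1}: 2
  {2}: 2
  {3}: 2
  {4}: 2
  {5}: 2
  ...
A maximum chain: {} < {1} < {1,2} < {1,2,3} < {1,2,3,4} < {1,2,3,4,5} < {1,2,3,4,5,6} < {1,2,3,4,5,6,7}
Number of elements in the longest chain: 8


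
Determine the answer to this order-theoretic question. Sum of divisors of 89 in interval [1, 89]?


Interval [1,89] in divisors of 89: [1, 89]
Sum = 90


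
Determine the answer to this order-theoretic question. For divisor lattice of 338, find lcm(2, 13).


In a divisor lattice, join = lcm (least common multiple).
Compute lcm iteratively: start with first element, then lcm(current, next).
Elements: [2, 13]
lcm(2,13) = 26
Final lcm = 26


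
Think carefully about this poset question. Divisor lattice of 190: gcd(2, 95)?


Meet=gcd.
gcd(2,95)=1


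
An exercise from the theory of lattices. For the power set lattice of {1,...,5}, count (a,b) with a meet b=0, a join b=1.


Complement pair (a,b): a meet b = bottom, a join b = top.
Here: A intersect B = {} and A union B = {1,...,5}.
Pairs found: ({},{1,2,3,4,5}), ({1},{2,3,4,5}), ({2},{1,3,4,5}), ({3},{1,2,4,5}), ... (28 more)
Total ordered pairs: 32


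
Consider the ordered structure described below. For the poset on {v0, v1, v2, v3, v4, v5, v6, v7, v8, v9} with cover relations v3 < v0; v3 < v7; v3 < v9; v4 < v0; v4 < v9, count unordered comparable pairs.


A comparable pair {a,b} has a < b or b < a in the order.
Count unordered pairs where one element is strictly below the other.
Examples: {v0,v3}, {v0,v4}, {v3,v7}, {v3,v9}, ...
Total comparable pairs: 5


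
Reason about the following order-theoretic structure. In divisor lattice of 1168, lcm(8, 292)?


Join=lcm.
gcd(8,292)=4
lcm=584


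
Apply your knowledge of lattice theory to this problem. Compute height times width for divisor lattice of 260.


Height = length of longest chain minus 1; width = size of largest antichain.
A maximum chain: 1 | 13 | 65 | 130 | 260  (height 4).
A maximum antichain: {4, 10, 26, 65}  (width 4).
Product = 4 * 4 = 16


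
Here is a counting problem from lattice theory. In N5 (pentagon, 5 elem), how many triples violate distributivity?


Distributive law: a ^ (b v c) = (a ^ b) v (a ^ c).
Check all 5^3 = 125 ordered triples (a,b,c).
  e.g. a=b, b=a, c=c: lhs=b != rhs=a
  e.g. a=b, b=c, c=a: lhs=b != rhs=a
Total violating triples: 2


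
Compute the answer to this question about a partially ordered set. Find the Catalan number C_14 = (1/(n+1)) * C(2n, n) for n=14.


C(n) = C(2n, n) / (n+1).
C(28, 14) = 40116600
C(14) = 40116600 / 15 = 2674440


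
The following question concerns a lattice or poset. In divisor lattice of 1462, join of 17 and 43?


In a divisor lattice, join = lcm (least common multiple).
gcd(17,43) = 1
lcm(17,43) = 17*43/gcd = 731/1 = 731


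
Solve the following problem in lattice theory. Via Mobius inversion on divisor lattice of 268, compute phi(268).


phi(n) = n * prod_{p|n} (1 - 1/p).
Prime divisors of 268: [2, 67]
phi(268) = 268 * (1 - 1/2) * (1 - 1/67)
phi(268) = 132


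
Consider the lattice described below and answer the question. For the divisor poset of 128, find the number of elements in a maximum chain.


A chain is a totally ordered subset; we count the number of elements in a maximum chain.
Compute, for each element x, the size of the longest chain ending at x:
  1: 1
  2: 2
  4: 3
  8: 4
  16: 5
  32: 6
  ...
A maximum chain: 1 < 2 < 4 < 8 < 16 < 32 < 64 < 128
Number of elements in the longest chain: 8


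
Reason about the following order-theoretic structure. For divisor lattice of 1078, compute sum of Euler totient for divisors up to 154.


Divisors of 1078 up to 154: [1, 2, 7, 11, 14, 22, 49, 77, 98, 154]
phi values: [1, 1, 6, 10, 6, 10, 42, 60, 42, 60]
Sum = 238


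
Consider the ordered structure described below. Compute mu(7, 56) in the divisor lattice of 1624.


In a divisor lattice, mu(a,b) = mu(b/a) where mu is the classical Mobius function.
b/a = 56/7 = 8
Prime factorization of 8: primes [2]
8 is not squarefree, so mu(8) = 0


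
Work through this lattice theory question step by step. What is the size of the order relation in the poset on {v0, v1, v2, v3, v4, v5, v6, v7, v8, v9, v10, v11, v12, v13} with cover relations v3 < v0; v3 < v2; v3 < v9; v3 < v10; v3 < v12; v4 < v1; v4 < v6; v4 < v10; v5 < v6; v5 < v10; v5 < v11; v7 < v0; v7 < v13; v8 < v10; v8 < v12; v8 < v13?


The order relation is {(a,b) : a <= b}, reflexive so it includes (a,a).
Examples: (v0,v0), (v1,v1), (v10,v10), (v11,v11), (v12,v12), ...
Total ordered pairs: 30


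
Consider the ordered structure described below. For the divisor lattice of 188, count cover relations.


A cover relation a -< b holds when a < b with no c strictly between.
Cover relations:
  1 -< 2
  1 -< 47
  2 -< 4
  2 -< 94
  4 -< 188
  47 -< 94
  94 -< 188
Total: 7


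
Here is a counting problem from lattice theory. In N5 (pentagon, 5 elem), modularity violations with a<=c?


Modular law: if a <= c then a v (b ^ c) = (a v b) ^ c.
Check all triples (a,b,c) with a <= c among 5 elements.
  e.g. a=a, b=c, c=b: lhs=a != rhs=b
Total violating triples: 1


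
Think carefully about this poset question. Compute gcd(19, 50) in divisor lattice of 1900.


In a divisor lattice, meet = gcd (greatest common divisor).
By Euclidean algorithm or factoring: gcd(19,50) = 1


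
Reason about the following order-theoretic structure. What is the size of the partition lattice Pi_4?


B(n) = number of set partitions of an n-element set.
B(n) satisfies the recurrence: B(n+1) = sum_k C(n,k)*B(k).
B(4) = 15


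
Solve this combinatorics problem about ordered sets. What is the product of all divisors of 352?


Divisors of 352: [1, 2, 4, 8, 11, 16, 22, 32, 44, 88, 176, 352]
Product = n^(d(n)/2) = 352^(12/2)
Product = 1902199139467264


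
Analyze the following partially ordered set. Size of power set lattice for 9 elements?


Power set = 2^n.
2^9 = 512


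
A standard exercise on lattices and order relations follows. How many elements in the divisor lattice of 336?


Divisors of 336: [1, 2, 3, 4, 6, 7, 8, 12, 14, 16, 21, 24, 28, 42, 48, 56, 84, 112, 168, 336]
Count: 20


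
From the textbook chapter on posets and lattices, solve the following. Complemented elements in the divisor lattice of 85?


An element a is complemented if some b has a meet b = bottom, a join b = top.
a is complemented iff gcd(a, n/a)=1, i.e. a is a unitary divisor of 85.
Complemented elements: 1, 5, 17, 85
Count: 4


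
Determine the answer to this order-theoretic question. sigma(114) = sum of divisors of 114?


sigma(n) = sum of divisors.
Divisors of 114: [1, 2, 3, 6, 19, 38, 57, 114]
Sum = 240


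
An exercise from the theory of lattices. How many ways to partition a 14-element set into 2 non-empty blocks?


S(n,k) = k*S(n-1,k) + S(n-1,k-1).
S(13,2) = 4095, S(13,1) = 1
S(14,2) = 2*4095 + 1 = 8190 + 1
S(14,2) = 8191


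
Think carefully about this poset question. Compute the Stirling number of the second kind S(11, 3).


S(n,k) = k*S(n-1,k) + S(n-1,k-1).
S(10,3) = 9330, S(10,2) = 511
S(11,3) = 3*9330 + 511 = 27990 + 511
S(11,3) = 28501


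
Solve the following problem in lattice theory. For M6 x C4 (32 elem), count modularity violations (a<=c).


Modular law: if a <= c then a v (b ^ c) = (a v b) ^ c.
Check all triples (a,b,c) with a <= c among 32 elements.
This lattice is modular (diamonds M_m and their chain-products are modular).
Total violating triples: 0


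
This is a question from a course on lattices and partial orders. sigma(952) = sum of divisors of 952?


sigma(n) = sum of divisors.
Divisors of 952: [1, 2, 4, 7, 8, 14, 17, 28, 34, 56, 68, 119, 136, 238, 476, 952]
Sum = 2160


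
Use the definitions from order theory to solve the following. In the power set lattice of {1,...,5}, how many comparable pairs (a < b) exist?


A comparable pair {a,b} has a < b or b < a in the order.
Count unordered pairs where one element is strictly below the other.
Examples: {{},{1}}, {{},{2}}, {{},{3}}, {{},{4}}, ...
Total comparable pairs: 211


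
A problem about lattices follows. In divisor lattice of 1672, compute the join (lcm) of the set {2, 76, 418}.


In a divisor lattice, join = lcm (least common multiple).
Compute lcm iteratively: start with first element, then lcm(current, next).
Elements: [2, 76, 418]
lcm(2,76) = 76
lcm(76,418) = 836
Final lcm = 836


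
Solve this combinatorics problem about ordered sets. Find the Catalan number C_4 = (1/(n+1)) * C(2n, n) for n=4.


C(n) = C(2n, n) / (n+1).
C(8, 4) = 70
C(4) = 70 / 5 = 14


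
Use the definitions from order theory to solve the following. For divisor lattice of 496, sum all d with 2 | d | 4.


Interval [2,4] in divisors of 496: [2, 4]
Sum = 6


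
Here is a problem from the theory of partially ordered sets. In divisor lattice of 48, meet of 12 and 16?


In a divisor lattice, meet = gcd (greatest common divisor).
By Euclidean algorithm or factoring: gcd(12,16) = 4


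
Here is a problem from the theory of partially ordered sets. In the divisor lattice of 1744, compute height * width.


Height = length of longest chain minus 1; width = size of largest antichain.
A maximum chain: 1 | 109 | 218 | 436 | 872 | 1744  (height 5).
A maximum antichain: {2, 109}  (width 2).
Product = 5 * 2 = 10


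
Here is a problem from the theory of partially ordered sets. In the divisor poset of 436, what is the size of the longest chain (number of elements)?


A chain is a totally ordered subset; we count the number of elements in a maximum chain.
Compute, for each element x, the size of the longest chain ending at x:
  1: 1
  2: 2
  109: 2
  4: 3
  218: 3
  436: 4
A maximum chain: 1 < 2 < 4 < 436
Number of elements in the longest chain: 4


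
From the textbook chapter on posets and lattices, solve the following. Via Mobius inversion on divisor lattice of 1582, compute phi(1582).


phi(n) = n * prod_{p|n} (1 - 1/p).
Prime divisors of 1582: [2, 7, 113]
phi(1582) = 1582 * (1 - 1/2) * (1 - 1/7) * (1 - 1/113)
phi(1582) = 672


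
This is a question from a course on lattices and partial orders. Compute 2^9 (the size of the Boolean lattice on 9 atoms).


Power set = 2^n.
2^9 = 512


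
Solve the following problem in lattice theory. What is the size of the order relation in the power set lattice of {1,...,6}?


The order relation is {(a,b) : a <= b}, reflexive so it includes (a,a).
Examples: ({},{}), ({},{1,2}), ({},{1,2,3}), ({},{1,2,3,4}), ({},{1,2,3,4,5}), ...
Total ordered pairs: 729


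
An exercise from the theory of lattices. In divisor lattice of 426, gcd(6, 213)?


Meet=gcd.
gcd(6,213)=3


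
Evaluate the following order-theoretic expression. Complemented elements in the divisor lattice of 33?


An element a is complemented if some b has a meet b = bottom, a join b = top.
a is complemented iff gcd(a, n/a)=1, i.e. a is a unitary divisor of 33.
Complemented elements: 1, 3, 11, 33
Count: 4


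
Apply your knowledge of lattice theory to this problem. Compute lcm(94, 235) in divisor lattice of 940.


In a divisor lattice, join = lcm (least common multiple).
gcd(94,235) = 47
lcm(94,235) = 94*235/gcd = 22090/47 = 470


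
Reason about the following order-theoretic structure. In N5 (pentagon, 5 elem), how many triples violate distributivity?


Distributive law: a ^ (b v c) = (a ^ b) v (a ^ c).
Check all 5^3 = 125 ordered triples (a,b,c).
  e.g. a=b, b=a, c=c: lhs=b != rhs=a
  e.g. a=b, b=c, c=a: lhs=b != rhs=a
Total violating triples: 2


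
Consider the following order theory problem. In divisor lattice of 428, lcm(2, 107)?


Join=lcm.
gcd(2,107)=1
lcm=214


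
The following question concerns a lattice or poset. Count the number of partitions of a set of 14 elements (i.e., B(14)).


B(n) = number of set partitions of an n-element set.
B(n) satisfies the recurrence: B(n+1) = sum_k C(n,k)*B(k).
B(14) = 190899322


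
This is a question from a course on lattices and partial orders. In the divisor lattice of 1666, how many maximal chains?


A maximal chain goes from the minimum element to a maximal element via cover relations.
Counting all min-to-max paths in the cover graph.
Total maximal chains: 12


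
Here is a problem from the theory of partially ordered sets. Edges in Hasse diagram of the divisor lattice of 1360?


A cover relation a -< b holds when a < b with no c strictly between.
Cover relations:
  1 -< 2
  1 -< 5
  1 -< 17
  2 -< 4
  2 -< 10
  2 -< 34
  4 -< 8
  4 -< 20
  ...28 more
Total: 36


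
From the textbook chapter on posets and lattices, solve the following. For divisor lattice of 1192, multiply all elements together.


Divisors of 1192: [1, 2, 4, 8, 149, 298, 596, 1192]
Product = n^(d(n)/2) = 1192^(8/2)
Product = 2018854506496


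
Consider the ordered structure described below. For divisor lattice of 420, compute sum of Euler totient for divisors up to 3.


Divisors of 420 up to 3: [1, 2, 3]
phi values: [1, 1, 2]
Sum = 4


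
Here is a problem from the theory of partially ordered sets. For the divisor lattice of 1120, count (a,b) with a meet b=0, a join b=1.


Complement pair (a,b): a meet b = bottom, a join b = top.
Here: gcd(a,b)=1 and lcm(a,b)=1120, i.e. a*b=1120 with a,b coprime.
Pairs found: (1,1120), (5,224), (7,160), (32,35), ... (4 more)
Total ordered pairs: 8


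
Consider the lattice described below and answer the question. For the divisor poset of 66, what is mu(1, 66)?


In a divisor lattice, mu(a,b) = mu(b/a) where mu is the classical Mobius function.
b/a = 66/1 = 66
Prime factorization of 66: primes [2, 3, 11]
66 is squarefree with 3 prime factor(s), so mu(66) = (-1)^3 = -1


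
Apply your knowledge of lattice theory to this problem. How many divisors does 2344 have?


Divisors of 2344: [1, 2, 4, 8, 293, 586, 1172, 2344]
Count: 8


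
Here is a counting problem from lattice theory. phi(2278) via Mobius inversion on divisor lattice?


phi(n) = n * prod_{p|n} (1 - 1/p).
Prime divisors of 2278: [2, 17, 67]
phi(2278) = 2278 * (1 - 1/2) * (1 - 1/17) * (1 - 1/67)
phi(2278) = 1056


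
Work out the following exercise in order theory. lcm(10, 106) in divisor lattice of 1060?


Join=lcm.
gcd(10,106)=2
lcm=530


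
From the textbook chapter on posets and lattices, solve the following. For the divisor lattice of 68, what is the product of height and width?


Height = length of longest chain minus 1; width = size of largest antichain.
A maximum chain: 1 | 17 | 34 | 68  (height 3).
A maximum antichain: {2, 17}  (width 2).
Product = 3 * 2 = 6


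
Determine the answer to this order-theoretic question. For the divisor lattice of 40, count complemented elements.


An element a is complemented if some b has a meet b = bottom, a join b = top.
a is complemented iff gcd(a, n/a)=1, i.e. a is a unitary divisor of 40.
Complemented elements: 1, 5, 8, 40
Count: 4


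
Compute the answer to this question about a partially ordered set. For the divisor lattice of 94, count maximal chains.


A maximal chain goes from the minimum element to a maximal element via cover relations.
Counting all min-to-max paths in the cover graph.
Total maximal chains: 2


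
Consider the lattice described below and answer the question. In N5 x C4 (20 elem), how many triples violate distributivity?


Distributive law: a ^ (b v c) = (a ^ b) v (a ^ c).
Check all 20^3 = 8000 ordered triples (a,b,c).
  e.g. a=(b,0), b=(a,0), c=(c,0): lhs=(b,0) != rhs=(a,0)
  e.g. a=(b,0), b=(a,0), c=(c,1): lhs=(b,0) != rhs=(a,0)
Total violating triples: 128


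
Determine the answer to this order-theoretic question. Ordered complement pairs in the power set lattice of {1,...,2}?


Complement pair (a,b): a meet b = bottom, a join b = top.
Here: A intersect B = {} and A union B = {1,...,2}.
Pairs found: ({},{1,2}), ({1},{2}), ({2},{1}), ({1,2},{})
Total ordered pairs: 4


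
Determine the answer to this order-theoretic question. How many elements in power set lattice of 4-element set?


Power set = 2^n.
2^4 = 16


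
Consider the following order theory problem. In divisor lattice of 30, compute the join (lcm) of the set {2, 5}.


In a divisor lattice, join = lcm (least common multiple).
Compute lcm iteratively: start with first element, then lcm(current, next).
Elements: [2, 5]
lcm(2,5) = 10
Final lcm = 10


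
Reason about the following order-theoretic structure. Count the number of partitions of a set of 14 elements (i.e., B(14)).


B(n) = number of set partitions of an n-element set.
B(n) satisfies the recurrence: B(n+1) = sum_k C(n,k)*B(k).
B(14) = 190899322


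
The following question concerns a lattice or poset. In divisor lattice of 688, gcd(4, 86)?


Meet=gcd.
gcd(4,86)=2


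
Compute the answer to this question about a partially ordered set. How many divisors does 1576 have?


Divisors of 1576: [1, 2, 4, 8, 197, 394, 788, 1576]
Count: 8


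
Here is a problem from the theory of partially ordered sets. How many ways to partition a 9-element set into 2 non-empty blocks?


S(n,k) = k*S(n-1,k) + S(n-1,k-1).
S(8,2) = 127, S(8,1) = 1
S(9,2) = 2*127 + 1 = 254 + 1
S(9,2) = 255


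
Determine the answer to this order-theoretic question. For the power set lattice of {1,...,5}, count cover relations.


A cover relation a -< b holds when a < b with no c strictly between.
Cover relations:
  {} -< {1}
  {} -< {2}
  {} -< {3}
  {} -< {4}
  {} -< {5}
  {1} -< {1,2}
  {1} -< {1,3}
  {1} -< {1,4}
  ...72 more
Total: 80


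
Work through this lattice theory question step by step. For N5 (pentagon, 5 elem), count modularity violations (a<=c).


Modular law: if a <= c then a v (b ^ c) = (a v b) ^ c.
Check all triples (a,b,c) with a <= c among 5 elements.
  e.g. a=a, b=c, c=b: lhs=a != rhs=b
Total violating triples: 1


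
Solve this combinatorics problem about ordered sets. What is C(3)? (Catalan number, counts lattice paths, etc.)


C(n) = C(2n, n) / (n+1).
C(6, 3) = 20
C(3) = 20 / 4 = 5


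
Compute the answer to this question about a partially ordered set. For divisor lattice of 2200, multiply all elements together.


Divisors of 2200: [1, 2, 4, 5, 8, 10, 11, 20, 22, 25, 40, 44, 50, 55, 88, 100, 110, 200, 220, 275, 440, 550, 1100, 2200]
Product = n^(d(n)/2) = 2200^(24/2)
Product = 12855002631049216000000000000000000000000


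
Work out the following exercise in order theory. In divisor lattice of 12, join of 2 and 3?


In a divisor lattice, join = lcm (least common multiple).
gcd(2,3) = 1
lcm(2,3) = 2*3/gcd = 6/1 = 6


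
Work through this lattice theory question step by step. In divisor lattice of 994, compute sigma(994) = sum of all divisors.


sigma(n) = sum of divisors.
Divisors of 994: [1, 2, 7, 14, 71, 142, 497, 994]
Sum = 1728


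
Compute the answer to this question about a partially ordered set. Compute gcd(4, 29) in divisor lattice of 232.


In a divisor lattice, meet = gcd (greatest common divisor).
By Euclidean algorithm or factoring: gcd(4,29) = 1


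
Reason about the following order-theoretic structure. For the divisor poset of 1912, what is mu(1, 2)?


In a divisor lattice, mu(a,b) = mu(b/a) where mu is the classical Mobius function.
b/a = 2/1 = 2
Prime factorization of 2: primes [2]
2 is squarefree with 1 prime factor(s), so mu(2) = (-1)^1 = -1


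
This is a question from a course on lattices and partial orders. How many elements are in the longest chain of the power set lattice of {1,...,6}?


A chain is a totally ordered subset; we count the number of elements in a maximum chain.
Compute, for each element x, the size of the longest chain ending at x:
  {}: 1
  {1}: 2
  {2}: 2
  {3}: 2
  {4}: 2
  {5}: 2
  ...
A maximum chain: {} < {1} < {1,2} < {1,2,3} < {1,2,3,4} < {1,2,3,4,5} < {1,2,3,4,5,6}
Number of elements in the longest chain: 7


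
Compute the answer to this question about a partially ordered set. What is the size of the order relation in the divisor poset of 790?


The order relation is {(a,b) : a <= b}, reflexive so it includes (a,a).
Examples: (1,1), (1,10), (1,158), (1,2), (1,395), ...
Total ordered pairs: 27


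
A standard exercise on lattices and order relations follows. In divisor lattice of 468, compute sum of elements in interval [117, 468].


Interval [117,468] in divisors of 468: [117, 234, 468]
Sum = 819


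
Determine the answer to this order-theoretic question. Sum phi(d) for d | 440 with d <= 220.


Divisors of 440 up to 220: [1, 2, 4, 5, 8, 10, 11, 20, 22, 40, 44, 55, 88, 110, 220]
phi values: [1, 1, 2, 4, 4, 4, 10, 8, 10, 16, 20, 40, 40, 40, 80]
Sum = 280


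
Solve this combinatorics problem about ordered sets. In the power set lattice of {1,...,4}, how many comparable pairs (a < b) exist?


A comparable pair {a,b} has a < b or b < a in the order.
Count unordered pairs where one element is strictly below the other.
Examples: {{},{1}}, {{},{2}}, {{},{3}}, {{},{4}}, ...
Total comparable pairs: 65


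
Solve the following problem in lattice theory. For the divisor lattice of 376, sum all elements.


sigma(n) = sum of divisors.
Divisors of 376: [1, 2, 4, 8, 47, 94, 188, 376]
Sum = 720


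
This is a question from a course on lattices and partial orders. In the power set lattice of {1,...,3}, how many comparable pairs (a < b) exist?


A comparable pair {a,b} has a < b or b < a in the order.
Count unordered pairs where one element is strictly below the other.
Examples: {{},{1}}, {{},{2}}, {{},{3}}, {{},{1,2}}, ...
Total comparable pairs: 19


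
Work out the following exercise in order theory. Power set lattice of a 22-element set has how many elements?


Power set = 2^n.
2^22 = 4194304


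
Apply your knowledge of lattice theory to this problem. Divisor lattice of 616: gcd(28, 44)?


Meet=gcd.
gcd(28,44)=4


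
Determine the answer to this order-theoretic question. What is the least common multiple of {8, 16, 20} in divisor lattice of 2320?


In a divisor lattice, join = lcm (least common multiple).
Compute lcm iteratively: start with first element, then lcm(current, next).
Elements: [8, 16, 20]
lcm(8,16) = 16
lcm(16,20) = 80
Final lcm = 80


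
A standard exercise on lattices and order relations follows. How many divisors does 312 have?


Divisors of 312: [1, 2, 3, 4, 6, 8, 12, 13, 24, 26, 39, 52, 78, 104, 156, 312]
Count: 16


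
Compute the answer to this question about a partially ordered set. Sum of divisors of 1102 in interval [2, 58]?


Interval [2,58] in divisors of 1102: [2, 58]
Sum = 60


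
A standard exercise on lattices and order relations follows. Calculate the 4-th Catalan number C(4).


C(n) = C(2n, n) / (n+1).
C(8, 4) = 70
C(4) = 70 / 5 = 14


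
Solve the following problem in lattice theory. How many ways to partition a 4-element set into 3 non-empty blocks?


S(n,k) = k*S(n-1,k) + S(n-1,k-1).
S(3,3) = 1, S(3,2) = 3
S(4,3) = 3*1 + 3 = 3 + 3
S(4,3) = 6


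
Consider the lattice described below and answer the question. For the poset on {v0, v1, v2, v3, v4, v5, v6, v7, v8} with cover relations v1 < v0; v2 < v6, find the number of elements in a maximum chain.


A chain is a totally ordered subset; we count the number of elements in a maximum chain.
Compute, for each element x, the size of the longest chain ending at x:
  v1: 1
  v2: 1
  v3: 1
  v4: 1
  v5: 1
  v7: 1
  ...
A maximum chain: v1 < v0
Number of elements in the longest chain: 2


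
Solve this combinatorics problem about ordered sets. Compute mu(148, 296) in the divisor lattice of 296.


In a divisor lattice, mu(a,b) = mu(b/a) where mu is the classical Mobius function.
b/a = 296/148 = 2
Prime factorization of 2: primes [2]
2 is squarefree with 1 prime factor(s), so mu(2) = (-1)^1 = -1


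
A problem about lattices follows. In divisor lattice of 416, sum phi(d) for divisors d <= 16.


Divisors of 416 up to 16: [1, 2, 4, 8, 13, 16]
phi values: [1, 1, 2, 4, 12, 8]
Sum = 28


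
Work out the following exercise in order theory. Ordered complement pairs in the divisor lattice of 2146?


Complement pair (a,b): a meet b = bottom, a join b = top.
Here: gcd(a,b)=1 and lcm(a,b)=2146, i.e. a*b=2146 with a,b coprime.
Pairs found: (1,2146), (2,1073), (29,74), (37,58), ... (4 more)
Total ordered pairs: 8


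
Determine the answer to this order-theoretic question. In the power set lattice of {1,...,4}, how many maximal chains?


A maximal chain goes from the minimum element to a maximal element via cover relations.
Counting all min-to-max paths in the cover graph.
Total maximal chains: 24


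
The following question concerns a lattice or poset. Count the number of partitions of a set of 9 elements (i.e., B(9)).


B(n) = number of set partitions of an n-element set.
B(n) satisfies the recurrence: B(n+1) = sum_k C(n,k)*B(k).
B(9) = 21147
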